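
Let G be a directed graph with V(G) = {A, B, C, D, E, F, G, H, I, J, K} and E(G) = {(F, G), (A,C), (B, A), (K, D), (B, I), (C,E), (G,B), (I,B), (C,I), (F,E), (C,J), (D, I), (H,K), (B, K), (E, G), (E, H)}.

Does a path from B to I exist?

Yes

Explore from B.
Distance 1: reach A, I, K.
Found I.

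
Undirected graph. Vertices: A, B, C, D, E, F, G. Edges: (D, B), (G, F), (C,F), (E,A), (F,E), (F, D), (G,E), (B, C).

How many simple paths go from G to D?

4

G–E–F–C–B–D
G–E–F–D
G–F–C–B–D
G–F–D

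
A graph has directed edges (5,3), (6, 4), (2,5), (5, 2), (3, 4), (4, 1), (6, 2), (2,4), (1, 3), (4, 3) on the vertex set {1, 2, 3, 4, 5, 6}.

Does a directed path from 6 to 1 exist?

Yes

Explore from 6.
Distance 1: reach 2, 4.
Distance 2: reach 1, 3, 5.
Found 1.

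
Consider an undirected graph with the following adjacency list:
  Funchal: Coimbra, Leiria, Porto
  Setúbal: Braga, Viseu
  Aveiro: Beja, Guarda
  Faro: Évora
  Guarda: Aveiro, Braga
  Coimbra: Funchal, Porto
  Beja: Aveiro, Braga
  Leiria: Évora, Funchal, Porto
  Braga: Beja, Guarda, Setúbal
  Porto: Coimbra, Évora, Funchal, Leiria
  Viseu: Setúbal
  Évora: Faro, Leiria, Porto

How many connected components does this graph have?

From Aveiro: component {Aveiro, Beja, Braga, Guarda, Setúbal, Viseu}.
From Coimbra: component {Coimbra, Évora, Faro, Funchal, Leiria, Porto}.
That's 2 components.

2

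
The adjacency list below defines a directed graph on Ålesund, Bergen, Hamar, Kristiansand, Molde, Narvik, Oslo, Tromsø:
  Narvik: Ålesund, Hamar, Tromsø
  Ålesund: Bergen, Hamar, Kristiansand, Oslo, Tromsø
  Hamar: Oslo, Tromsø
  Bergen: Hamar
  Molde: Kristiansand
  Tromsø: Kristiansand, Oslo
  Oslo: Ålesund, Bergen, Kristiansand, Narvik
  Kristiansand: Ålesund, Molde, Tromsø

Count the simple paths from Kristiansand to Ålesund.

3

Kristiansand→Ålesund
Kristiansand→Tromsø→Oslo→Ålesund
Kristiansand→Tromsø→Oslo→Narvik→Ålesund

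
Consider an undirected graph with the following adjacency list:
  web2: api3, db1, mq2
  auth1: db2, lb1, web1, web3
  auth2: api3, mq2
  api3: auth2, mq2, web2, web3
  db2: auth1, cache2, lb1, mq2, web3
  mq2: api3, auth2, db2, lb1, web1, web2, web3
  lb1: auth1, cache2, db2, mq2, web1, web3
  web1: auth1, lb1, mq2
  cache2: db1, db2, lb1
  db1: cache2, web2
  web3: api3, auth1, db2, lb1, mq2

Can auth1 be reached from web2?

Explore from web2.
Distance 1: reach api3, db1, mq2.
Distance 2: reach auth2, cache2, db2, lb1, web1, web3.
Distance 3: reach auth1.
Found auth1.

Yes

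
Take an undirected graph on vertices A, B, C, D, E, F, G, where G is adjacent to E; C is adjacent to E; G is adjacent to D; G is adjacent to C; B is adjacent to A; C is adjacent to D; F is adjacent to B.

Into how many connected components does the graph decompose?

From A: component {A, B, F}.
From C: component {C, D, E, G}.
That's 2 components.

2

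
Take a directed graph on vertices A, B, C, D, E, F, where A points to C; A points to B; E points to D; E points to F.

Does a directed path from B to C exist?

No

B has no outgoing edges, so nothing is reachable from it.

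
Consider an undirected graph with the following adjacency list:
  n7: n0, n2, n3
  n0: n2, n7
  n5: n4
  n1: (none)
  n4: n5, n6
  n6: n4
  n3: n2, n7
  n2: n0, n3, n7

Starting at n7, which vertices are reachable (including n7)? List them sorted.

n0, n2, n3, n7

Start at n7.
Its neighbours: n0, n2, n3.
Nothing further is reachable.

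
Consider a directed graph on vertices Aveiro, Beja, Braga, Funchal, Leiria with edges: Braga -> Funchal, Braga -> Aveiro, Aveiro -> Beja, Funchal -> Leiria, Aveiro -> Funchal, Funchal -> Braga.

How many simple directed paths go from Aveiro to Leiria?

1

Aveiro→Funchal→Leiria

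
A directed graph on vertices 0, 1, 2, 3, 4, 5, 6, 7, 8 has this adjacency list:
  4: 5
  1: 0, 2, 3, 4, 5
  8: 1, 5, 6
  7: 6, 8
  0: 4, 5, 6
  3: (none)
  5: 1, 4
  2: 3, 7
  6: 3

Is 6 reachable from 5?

Explore from 5.
Distance 1: reach 1, 4.
Distance 2: reach 0, 2, 3.
Distance 3: reach 6, 7.
Found 6.

Yes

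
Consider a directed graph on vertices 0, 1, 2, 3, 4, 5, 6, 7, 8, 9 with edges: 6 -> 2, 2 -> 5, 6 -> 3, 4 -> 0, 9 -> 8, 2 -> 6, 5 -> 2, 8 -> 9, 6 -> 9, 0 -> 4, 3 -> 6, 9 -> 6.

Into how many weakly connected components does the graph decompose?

From 0: component {0, 4}.
From 1: component {1}.
From 2: component {2, 3, 5, 6, 8, 9}.
From 7: component {7}.
That's 4 components.

4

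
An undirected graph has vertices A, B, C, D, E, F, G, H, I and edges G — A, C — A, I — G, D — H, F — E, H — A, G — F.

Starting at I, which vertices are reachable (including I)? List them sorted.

Start at I.
Its neighbours: G.
Then their neighbours: A, F.
Then next layer: C, E, H.
Then next layer: D.
Nothing further is reachable.

A, C, D, E, F, G, H, I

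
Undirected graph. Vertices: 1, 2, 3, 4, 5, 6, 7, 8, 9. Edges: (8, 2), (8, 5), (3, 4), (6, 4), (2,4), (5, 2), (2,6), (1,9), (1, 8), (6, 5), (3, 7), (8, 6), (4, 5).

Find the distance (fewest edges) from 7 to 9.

Distance 0: 7.
Distance 1: 3.
Distance 2: 4.
Distance 3: 2, 5, 6.
Distance 4: 8.
Distance 5: 1.
Distance 6: 9 — contains 9.

6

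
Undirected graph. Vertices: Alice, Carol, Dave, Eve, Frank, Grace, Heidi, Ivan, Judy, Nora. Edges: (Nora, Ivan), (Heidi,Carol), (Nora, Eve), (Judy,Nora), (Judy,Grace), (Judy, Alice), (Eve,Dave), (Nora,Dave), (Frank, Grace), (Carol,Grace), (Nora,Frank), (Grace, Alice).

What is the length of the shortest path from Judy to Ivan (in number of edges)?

Distance 0: Judy.
Distance 1: Alice, Grace, Nora.
Distance 2: Carol, Dave, Eve, Frank, Ivan — contains Ivan.

2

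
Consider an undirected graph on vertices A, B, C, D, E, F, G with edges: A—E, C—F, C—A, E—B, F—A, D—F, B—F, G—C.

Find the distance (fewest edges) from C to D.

2

Distance 0: C.
Distance 1: A, F, G.
Distance 2: B, D, E — contains D.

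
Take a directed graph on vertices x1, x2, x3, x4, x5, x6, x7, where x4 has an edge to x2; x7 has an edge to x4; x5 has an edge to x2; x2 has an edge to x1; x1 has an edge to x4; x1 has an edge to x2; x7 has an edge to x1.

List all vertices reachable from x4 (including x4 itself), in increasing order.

x1, x2, x4

Start at x4.
Its neighbours: x2.
Then their neighbours: x1.
Nothing further is reachable.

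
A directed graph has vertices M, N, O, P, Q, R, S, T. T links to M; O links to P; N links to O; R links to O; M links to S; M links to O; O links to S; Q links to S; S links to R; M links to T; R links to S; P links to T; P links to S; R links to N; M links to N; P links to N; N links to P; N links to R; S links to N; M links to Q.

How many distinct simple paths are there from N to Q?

3

N→O→P→T→M→Q
N→P→T→M→Q
N→R→O→P→T→M→Q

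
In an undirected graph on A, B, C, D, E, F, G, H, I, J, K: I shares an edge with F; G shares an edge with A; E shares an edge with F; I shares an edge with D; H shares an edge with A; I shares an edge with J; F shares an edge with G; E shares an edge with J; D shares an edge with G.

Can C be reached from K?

No

K has no edges, so nothing is reachable from it.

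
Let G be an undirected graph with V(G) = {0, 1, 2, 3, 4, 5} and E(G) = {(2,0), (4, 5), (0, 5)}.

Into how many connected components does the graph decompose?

From 0: component {0, 2, 4, 5}.
From 1: component {1}.
From 3: component {3}.
That's 3 components.

3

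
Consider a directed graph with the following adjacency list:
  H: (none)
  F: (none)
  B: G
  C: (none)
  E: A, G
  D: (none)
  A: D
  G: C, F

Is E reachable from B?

No

Explore from B.
Distance 1: reach G.
Distance 2: reach C, F.
The search from B is exhausted; no directed path reaches E.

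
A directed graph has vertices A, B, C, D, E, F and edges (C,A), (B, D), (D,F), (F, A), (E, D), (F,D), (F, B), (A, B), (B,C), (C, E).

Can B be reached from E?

Explore from E.
Distance 1: reach D.
Distance 2: reach F.
Distance 3: reach A, B.
Found B.

Yes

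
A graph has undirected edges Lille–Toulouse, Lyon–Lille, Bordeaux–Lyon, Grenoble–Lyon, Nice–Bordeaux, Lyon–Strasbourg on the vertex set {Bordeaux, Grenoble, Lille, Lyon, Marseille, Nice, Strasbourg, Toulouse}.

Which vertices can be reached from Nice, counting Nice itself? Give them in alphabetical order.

Start at Nice.
Its neighbours: Bordeaux.
Then their neighbours: Lyon.
Then next layer: Grenoble, Lille, Strasbourg.
Then next layer: Toulouse.
Nothing further is reachable.

Bordeaux, Grenoble, Lille, Lyon, Nice, Strasbourg, Toulouse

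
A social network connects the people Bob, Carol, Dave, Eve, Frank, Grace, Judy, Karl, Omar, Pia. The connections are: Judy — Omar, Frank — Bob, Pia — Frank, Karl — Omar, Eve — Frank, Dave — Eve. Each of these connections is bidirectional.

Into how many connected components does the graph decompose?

From Bob: component {Bob, Dave, Eve, Frank, Pia}.
From Carol: component {Carol}.
From Grace: component {Grace}.
From Judy: component {Judy, Karl, Omar}.
That's 4 components.

4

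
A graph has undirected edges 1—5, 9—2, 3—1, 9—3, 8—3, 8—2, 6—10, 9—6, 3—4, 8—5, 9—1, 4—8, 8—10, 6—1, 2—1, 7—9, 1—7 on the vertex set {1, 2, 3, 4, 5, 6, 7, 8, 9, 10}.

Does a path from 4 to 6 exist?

Yes

Explore from 4.
Distance 1: reach 3, 8.
Distance 2: reach 1, 2, 5, 9, 10.
Distance 3: reach 6, 7.
Found 6.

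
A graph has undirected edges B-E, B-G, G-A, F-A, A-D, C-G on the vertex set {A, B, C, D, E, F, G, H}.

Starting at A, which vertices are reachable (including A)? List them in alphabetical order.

Start at A.
Its neighbours: D, F, G.
Then their neighbours: B, C.
Then next layer: E.
Nothing further is reachable.

A, B, C, D, E, F, G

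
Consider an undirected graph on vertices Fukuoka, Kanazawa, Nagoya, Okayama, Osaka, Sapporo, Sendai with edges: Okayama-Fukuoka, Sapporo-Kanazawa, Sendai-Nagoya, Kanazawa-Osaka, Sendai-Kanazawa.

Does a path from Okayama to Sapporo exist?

No

Explore from Okayama.
Distance 1: reach Fukuoka.
The search is exhausted without reaching Sapporo; it lies in a different component.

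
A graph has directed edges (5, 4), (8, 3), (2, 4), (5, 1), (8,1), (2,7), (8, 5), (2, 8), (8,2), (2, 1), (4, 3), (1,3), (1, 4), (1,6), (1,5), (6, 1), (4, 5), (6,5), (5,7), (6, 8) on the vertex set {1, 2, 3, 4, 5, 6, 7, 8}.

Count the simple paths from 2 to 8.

2→1→6→8
2→4→5→1→6→8
2→8

3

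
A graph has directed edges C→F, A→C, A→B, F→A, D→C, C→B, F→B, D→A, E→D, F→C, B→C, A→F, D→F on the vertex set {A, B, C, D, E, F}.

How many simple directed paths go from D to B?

D→A→B
D→A→C→B
D→A→C→F→B
D→A→F→B
D→A→F→C→B
D→C→B
D→C→F→A→B
D→C→F→B
D→F→A→B
D→F→A→C→B
D→F→B
D→F→C→B

12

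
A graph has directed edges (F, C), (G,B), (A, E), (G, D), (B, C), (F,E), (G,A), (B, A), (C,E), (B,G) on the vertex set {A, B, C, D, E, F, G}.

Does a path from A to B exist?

No

Explore from A.
Distance 1: reach E.
The search from A is exhausted; no directed path reaches B.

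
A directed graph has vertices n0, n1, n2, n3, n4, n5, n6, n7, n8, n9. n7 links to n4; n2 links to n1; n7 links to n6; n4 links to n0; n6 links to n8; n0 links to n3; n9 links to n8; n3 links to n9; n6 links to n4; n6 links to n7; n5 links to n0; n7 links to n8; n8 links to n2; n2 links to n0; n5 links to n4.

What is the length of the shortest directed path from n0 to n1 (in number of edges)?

5

Distance 0: n0.
Distance 1: n3.
Distance 2: n9.
Distance 3: n8.
Distance 4: n2.
Distance 5: n1 — contains n1.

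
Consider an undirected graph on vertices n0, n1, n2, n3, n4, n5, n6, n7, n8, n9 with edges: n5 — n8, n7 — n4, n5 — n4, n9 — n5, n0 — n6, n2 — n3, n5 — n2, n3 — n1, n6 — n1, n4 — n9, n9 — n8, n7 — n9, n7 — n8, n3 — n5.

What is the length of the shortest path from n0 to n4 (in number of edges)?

Distance 0: n0.
Distance 1: n6.
Distance 2: n1.
Distance 3: n3.
Distance 4: n2, n5.
Distance 5: n4, n8, n9 — contains n4.

5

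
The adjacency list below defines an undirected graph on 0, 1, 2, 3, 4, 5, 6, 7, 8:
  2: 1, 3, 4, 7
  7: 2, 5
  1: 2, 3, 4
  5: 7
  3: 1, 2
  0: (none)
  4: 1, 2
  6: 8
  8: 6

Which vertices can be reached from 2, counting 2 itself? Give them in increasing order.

Start at 2.
Its neighbours: 1, 3, 4, 7.
Then their neighbours: 5.
Nothing further is reachable.

1, 2, 3, 4, 5, 7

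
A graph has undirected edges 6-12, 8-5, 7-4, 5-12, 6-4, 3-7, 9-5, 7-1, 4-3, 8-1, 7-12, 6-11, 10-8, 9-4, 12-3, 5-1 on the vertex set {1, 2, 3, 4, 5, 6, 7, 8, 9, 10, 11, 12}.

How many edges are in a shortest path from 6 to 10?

4

Distance 0: 6.
Distance 1: 4, 11, 12.
Distance 2: 3, 5, 7, 9.
Distance 3: 1, 8.
Distance 4: 10 — contains 10.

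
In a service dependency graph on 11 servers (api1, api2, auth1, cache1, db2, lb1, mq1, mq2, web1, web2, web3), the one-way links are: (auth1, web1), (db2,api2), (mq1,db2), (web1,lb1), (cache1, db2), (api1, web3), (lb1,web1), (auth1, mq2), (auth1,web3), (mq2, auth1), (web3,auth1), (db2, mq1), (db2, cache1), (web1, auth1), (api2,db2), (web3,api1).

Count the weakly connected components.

3

From api1: component {api1, auth1, lb1, mq2, web1, web3}.
From api2: component {api2, cache1, db2, mq1}.
From web2: component {web2}.
That's 3 components.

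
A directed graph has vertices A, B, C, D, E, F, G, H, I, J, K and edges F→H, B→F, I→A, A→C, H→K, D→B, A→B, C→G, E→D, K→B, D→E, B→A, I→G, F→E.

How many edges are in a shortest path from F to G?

Distance 0: F.
Distance 1: E, H.
Distance 2: D, K.
Distance 3: B.
Distance 4: A.
Distance 5: C.
Distance 6: G — contains G.

6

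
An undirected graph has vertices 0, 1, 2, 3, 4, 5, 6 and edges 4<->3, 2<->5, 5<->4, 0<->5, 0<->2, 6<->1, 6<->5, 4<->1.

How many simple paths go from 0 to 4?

4

0–2–5–4
0–2–5–6–1–4
0–5–4
0–5–6–1–4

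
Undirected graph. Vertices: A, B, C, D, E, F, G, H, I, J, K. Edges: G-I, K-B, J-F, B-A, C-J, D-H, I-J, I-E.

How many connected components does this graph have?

3

From A: component {A, B, K}.
From C: component {C, E, F, G, I, J}.
From D: component {D, H}.
That's 3 components.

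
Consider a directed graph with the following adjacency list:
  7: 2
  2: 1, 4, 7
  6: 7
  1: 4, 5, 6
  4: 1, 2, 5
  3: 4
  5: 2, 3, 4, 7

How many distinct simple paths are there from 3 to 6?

3→4→1→6
3→4→2→1→6
3→4→5→2→1→6
3→4→5→7→2→1→6

4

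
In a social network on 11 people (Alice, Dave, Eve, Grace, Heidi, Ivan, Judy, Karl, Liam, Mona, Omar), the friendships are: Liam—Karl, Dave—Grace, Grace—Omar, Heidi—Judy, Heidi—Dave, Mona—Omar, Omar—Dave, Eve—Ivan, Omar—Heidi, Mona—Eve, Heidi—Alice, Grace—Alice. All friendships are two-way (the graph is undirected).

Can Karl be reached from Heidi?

No

Explore from Heidi.
Distance 1: reach Alice, Dave, Judy, Omar.
Distance 2: reach Grace, Mona.
Distance 3: reach Eve.
Distance 4: reach Ivan.
The search is exhausted without reaching Karl; it lies in a different component.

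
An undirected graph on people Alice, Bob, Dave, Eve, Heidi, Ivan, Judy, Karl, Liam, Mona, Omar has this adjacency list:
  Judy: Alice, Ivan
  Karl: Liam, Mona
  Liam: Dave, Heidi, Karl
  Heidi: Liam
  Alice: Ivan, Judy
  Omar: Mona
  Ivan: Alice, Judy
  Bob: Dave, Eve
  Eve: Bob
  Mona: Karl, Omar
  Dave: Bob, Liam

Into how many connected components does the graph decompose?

From Alice: component {Alice, Ivan, Judy}.
From Bob: component {Bob, Dave, Eve, Heidi, Karl, Liam, Mona, Omar}.
That's 2 components.

2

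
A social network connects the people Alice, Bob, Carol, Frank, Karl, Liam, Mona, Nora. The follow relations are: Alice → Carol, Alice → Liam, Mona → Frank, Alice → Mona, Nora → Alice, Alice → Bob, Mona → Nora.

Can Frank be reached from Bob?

Bob has no outgoing edges, so nothing is reachable from it.

No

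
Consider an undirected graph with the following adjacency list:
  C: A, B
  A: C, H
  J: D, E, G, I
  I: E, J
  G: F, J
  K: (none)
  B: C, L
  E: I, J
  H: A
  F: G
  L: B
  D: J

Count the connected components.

From A: component {A, B, C, H, L}.
From D: component {D, E, F, G, I, J}.
From K: component {K}.
That's 3 components.

3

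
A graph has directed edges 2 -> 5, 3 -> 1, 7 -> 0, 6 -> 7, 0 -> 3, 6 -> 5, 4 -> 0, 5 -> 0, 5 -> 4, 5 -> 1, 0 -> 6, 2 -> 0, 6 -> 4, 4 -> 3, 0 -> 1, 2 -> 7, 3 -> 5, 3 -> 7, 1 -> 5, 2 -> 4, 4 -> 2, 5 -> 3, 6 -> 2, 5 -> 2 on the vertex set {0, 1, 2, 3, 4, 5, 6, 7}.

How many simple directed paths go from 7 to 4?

7→0→1→5→2→4
7→0→1→5→4
7→0→3→1→5→2→4
7→0→3→1→5→4
7→0→3→5→2→4
7→0→3→5→4
7→0→6→2→4
7→0→6→2→5→4
7→0→6→4
7→0→6→5→2→4
7→0→6→5→4

11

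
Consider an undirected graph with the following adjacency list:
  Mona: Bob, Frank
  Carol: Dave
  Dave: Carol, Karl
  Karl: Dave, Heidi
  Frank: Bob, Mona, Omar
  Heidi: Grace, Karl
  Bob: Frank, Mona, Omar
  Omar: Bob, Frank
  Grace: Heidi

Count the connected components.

2

From Bob: component {Bob, Frank, Mona, Omar}.
From Carol: component {Carol, Dave, Grace, Heidi, Karl}.
That's 2 components.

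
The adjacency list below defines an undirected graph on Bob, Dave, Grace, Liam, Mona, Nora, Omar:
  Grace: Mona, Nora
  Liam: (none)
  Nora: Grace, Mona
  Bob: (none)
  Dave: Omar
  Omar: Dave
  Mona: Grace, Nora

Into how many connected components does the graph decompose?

From Bob: component {Bob}.
From Dave: component {Dave, Omar}.
From Grace: component {Grace, Mona, Nora}.
From Liam: component {Liam}.
That's 4 components.

4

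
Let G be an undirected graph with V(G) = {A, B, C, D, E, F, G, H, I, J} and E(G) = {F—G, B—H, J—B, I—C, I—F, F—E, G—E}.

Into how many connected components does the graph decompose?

From A: component {A}.
From B: component {B, H, J}.
From C: component {C, E, F, G, I}.
From D: component {D}.
That's 4 components.

4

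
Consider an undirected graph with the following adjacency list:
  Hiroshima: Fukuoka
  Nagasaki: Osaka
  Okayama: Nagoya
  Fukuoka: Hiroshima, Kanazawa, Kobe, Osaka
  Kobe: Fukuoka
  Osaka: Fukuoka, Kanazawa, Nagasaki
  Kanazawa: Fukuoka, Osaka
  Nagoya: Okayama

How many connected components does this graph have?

From Fukuoka: component {Fukuoka, Hiroshima, Kanazawa, Kobe, Nagasaki, Osaka}.
From Nagoya: component {Nagoya, Okayama}.
That's 2 components.

2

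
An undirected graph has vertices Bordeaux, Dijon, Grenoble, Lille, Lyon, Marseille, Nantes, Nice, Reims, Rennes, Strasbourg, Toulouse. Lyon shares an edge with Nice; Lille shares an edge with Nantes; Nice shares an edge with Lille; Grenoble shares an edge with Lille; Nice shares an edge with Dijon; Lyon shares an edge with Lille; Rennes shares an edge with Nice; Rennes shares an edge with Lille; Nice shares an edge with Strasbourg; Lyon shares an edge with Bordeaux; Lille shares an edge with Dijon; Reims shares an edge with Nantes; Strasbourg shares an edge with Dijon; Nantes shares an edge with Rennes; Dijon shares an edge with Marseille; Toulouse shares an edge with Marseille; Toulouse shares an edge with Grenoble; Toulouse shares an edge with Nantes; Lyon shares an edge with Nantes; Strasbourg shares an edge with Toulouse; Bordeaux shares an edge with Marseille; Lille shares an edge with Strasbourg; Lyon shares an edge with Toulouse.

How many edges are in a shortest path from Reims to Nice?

Distance 0: Reims.
Distance 1: Nantes.
Distance 2: Lille, Lyon, Rennes, Toulouse.
Distance 3: Bordeaux, Dijon, Grenoble, Marseille, Nice, Strasbourg — contains Nice.

3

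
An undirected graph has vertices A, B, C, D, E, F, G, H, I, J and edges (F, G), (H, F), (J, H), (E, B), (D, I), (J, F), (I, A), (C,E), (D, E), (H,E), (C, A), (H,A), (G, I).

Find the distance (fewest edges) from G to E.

Distance 0: G.
Distance 1: F, I.
Distance 2: A, D, H, J.
Distance 3: C, E — contains E.

3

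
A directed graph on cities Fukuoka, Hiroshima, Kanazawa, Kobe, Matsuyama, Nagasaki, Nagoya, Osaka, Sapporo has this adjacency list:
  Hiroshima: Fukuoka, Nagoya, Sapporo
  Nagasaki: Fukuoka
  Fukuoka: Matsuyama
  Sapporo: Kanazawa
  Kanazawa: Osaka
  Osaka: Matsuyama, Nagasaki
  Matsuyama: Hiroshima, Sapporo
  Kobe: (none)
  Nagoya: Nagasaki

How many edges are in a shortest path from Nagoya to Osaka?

6

Distance 0: Nagoya.
Distance 1: Nagasaki.
Distance 2: Fukuoka.
Distance 3: Matsuyama.
Distance 4: Hiroshima, Sapporo.
Distance 5: Kanazawa.
Distance 6: Osaka — contains Osaka.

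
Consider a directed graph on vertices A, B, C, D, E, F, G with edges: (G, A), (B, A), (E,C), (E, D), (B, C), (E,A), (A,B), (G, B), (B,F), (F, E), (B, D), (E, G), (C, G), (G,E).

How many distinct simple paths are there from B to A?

6

B→A
B→C→G→A
B→C→G→E→A
B→F→E→A
B→F→E→C→G→A
B→F→E→G→A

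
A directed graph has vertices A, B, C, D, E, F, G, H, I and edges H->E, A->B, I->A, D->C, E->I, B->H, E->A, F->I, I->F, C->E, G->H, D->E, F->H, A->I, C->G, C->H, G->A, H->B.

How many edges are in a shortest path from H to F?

3

Distance 0: H.
Distance 1: B, E.
Distance 2: A, I.
Distance 3: F — contains F.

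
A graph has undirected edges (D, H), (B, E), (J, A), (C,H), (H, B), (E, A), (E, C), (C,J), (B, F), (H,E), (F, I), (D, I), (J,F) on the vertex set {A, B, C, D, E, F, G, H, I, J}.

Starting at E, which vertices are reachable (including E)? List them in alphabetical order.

A, B, C, D, E, F, H, I, J

Start at E.
Its neighbours: A, B, C, H.
Then their neighbours: D, F, J.
Then next layer: I.
Nothing further is reachable.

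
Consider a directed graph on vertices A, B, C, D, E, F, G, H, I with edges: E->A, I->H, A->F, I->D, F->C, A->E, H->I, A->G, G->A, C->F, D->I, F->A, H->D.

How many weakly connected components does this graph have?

3

From A: component {A, C, E, F, G}.
From B: component {B}.
From D: component {D, H, I}.
That's 3 components.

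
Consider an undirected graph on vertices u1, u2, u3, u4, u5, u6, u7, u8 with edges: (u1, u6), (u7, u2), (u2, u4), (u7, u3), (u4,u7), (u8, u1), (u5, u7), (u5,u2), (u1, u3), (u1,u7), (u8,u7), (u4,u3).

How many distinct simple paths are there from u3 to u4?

u3–u1–u7–u2–u4
u3–u1–u7–u4
u3–u1–u7–u5–u2–u4
u3–u1–u8–u7–u2–u4
u3–u1–u8–u7–u4
u3–u1–u8–u7–u5–u2–u4
u3–u4
u3–u7–u2–u4
u3–u7–u4
u3–u7–u5–u2–u4

10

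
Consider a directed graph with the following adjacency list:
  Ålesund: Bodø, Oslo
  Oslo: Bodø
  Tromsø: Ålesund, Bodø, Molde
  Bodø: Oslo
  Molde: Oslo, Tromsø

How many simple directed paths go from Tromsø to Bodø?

4

Tromsø→Ålesund→Bodø
Tromsø→Ålesund→Oslo→Bodø
Tromsø→Bodø
Tromsø→Molde→Oslo→Bodø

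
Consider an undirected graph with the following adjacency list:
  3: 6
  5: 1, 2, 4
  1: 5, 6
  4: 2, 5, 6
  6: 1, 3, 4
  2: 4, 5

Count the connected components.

From 1: component {1, 2, 3, 4, 5, 6}.
That's 1 component.

1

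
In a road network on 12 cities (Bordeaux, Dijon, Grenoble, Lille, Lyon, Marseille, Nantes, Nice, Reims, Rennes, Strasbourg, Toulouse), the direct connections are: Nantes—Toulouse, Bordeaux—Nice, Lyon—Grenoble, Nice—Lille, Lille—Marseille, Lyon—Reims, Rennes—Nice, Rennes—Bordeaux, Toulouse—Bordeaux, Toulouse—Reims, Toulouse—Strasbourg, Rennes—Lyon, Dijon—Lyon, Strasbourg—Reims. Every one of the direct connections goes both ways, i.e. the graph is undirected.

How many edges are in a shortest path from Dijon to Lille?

Distance 0: Dijon.
Distance 1: Lyon.
Distance 2: Grenoble, Reims, Rennes.
Distance 3: Bordeaux, Nice, Strasbourg, Toulouse.
Distance 4: Lille, Nantes — contains Lille.

4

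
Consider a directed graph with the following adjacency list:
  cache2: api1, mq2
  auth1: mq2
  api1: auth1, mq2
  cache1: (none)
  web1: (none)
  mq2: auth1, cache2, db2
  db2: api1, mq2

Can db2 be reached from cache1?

No

cache1 has no outgoing edges, so nothing is reachable from it.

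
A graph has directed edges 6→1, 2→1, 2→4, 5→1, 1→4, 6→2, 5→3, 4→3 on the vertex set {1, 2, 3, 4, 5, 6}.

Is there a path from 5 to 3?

Explore from 5.
Distance 1: reach 1, 3.
Found 3.

Yes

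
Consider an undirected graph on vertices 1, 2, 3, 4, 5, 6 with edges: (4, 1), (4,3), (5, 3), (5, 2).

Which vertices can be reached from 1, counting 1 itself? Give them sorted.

1, 2, 3, 4, 5

Start at 1.
Its neighbours: 4.
Then their neighbours: 3.
Then next layer: 5.
Then next layer: 2.
Nothing further is reachable.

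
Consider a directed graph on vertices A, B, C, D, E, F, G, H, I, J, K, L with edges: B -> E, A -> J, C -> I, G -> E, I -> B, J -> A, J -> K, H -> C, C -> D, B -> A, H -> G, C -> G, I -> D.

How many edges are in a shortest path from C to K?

Distance 0: C.
Distance 1: D, G, I.
Distance 2: B, E.
Distance 3: A.
Distance 4: J.
Distance 5: K — contains K.

5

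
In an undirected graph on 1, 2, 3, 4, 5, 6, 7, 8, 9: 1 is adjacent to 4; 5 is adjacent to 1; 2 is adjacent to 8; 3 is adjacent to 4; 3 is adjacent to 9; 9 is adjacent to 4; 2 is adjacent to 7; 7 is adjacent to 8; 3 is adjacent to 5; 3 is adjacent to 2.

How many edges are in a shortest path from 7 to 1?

4

Distance 0: 7.
Distance 1: 2, 8.
Distance 2: 3.
Distance 3: 4, 5, 9.
Distance 4: 1 — contains 1.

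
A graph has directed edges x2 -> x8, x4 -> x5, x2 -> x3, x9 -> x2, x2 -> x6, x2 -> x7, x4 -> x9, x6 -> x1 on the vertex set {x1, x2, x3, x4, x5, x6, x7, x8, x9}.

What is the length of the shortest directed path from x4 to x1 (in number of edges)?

4

Distance 0: x4.
Distance 1: x5, x9.
Distance 2: x2.
Distance 3: x3, x6, x7, x8.
Distance 4: x1 — contains x1.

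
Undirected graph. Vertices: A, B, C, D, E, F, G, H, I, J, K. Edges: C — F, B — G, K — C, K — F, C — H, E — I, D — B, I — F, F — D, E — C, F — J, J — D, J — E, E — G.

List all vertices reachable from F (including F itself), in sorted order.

B, C, D, E, F, G, H, I, J, K

Start at F.
Its neighbours: C, D, I, J, K.
Then their neighbours: B, E, H.
Then next layer: G.
Nothing further is reachable.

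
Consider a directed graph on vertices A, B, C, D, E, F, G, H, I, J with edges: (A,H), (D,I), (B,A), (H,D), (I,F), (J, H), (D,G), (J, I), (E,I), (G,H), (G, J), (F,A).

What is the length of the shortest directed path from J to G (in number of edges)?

Distance 0: J.
Distance 1: H, I.
Distance 2: D, F.
Distance 3: A, G — contains G.

3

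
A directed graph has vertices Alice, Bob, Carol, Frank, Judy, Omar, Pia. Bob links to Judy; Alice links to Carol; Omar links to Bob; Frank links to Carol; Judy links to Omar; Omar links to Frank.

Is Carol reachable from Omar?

Yes

Explore from Omar.
Distance 1: reach Bob, Frank.
Distance 2: reach Carol, Judy.
Found Carol.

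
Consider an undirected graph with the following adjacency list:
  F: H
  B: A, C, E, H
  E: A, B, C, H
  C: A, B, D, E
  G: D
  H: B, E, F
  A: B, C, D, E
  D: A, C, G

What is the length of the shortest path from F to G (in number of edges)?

5

Distance 0: F.
Distance 1: H.
Distance 2: B, E.
Distance 3: A, C.
Distance 4: D.
Distance 5: G — contains G.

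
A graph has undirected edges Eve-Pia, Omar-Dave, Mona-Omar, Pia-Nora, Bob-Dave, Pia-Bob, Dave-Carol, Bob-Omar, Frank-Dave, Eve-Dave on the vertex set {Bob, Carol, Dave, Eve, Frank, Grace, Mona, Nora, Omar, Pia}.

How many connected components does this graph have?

2

From Bob: component {Bob, Carol, Dave, Eve, Frank, Mona, Nora, Omar, Pia}.
From Grace: component {Grace}.
That's 2 components.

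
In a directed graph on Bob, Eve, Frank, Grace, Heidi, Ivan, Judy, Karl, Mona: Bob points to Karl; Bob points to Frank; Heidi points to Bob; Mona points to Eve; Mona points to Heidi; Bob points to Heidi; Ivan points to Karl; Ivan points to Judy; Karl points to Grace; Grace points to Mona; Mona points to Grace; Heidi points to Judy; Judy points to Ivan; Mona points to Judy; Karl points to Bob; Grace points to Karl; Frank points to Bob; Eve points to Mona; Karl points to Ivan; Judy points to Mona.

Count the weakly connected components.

From Bob: component {Bob, Eve, Frank, Grace, Heidi, Ivan, Judy, Karl, Mona}.
That's 1 component.

1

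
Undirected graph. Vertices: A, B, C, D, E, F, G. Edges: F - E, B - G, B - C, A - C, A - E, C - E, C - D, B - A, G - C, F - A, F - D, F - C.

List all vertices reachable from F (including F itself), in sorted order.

A, B, C, D, E, F, G

Start at F.
Its neighbours: A, C, D, E.
Then their neighbours: B, G.
Every vertex is now reached.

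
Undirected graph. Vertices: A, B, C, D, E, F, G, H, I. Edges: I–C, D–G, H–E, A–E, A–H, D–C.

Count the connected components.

4

From A: component {A, E, H}.
From B: component {B}.
From C: component {C, D, G, I}.
From F: component {F}.
That's 4 components.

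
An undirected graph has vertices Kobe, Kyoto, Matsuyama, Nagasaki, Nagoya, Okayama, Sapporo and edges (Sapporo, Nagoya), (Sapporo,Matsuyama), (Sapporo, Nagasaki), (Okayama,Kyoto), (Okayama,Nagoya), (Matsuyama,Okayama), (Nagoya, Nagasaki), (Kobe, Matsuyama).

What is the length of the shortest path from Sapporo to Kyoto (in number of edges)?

3

Distance 0: Sapporo.
Distance 1: Matsuyama, Nagasaki, Nagoya.
Distance 2: Kobe, Okayama.
Distance 3: Kyoto — contains Kyoto.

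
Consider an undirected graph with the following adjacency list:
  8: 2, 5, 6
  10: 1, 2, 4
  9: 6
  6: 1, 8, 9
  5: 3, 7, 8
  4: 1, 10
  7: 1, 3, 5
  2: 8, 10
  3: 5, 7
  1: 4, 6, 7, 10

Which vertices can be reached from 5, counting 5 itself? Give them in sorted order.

Start at 5.
Its neighbours: 3, 7, 8.
Then their neighbours: 1, 2, 6.
Then next layer: 4, 9, 10.
Every vertex is now reached.

1, 2, 3, 4, 5, 6, 7, 8, 9, 10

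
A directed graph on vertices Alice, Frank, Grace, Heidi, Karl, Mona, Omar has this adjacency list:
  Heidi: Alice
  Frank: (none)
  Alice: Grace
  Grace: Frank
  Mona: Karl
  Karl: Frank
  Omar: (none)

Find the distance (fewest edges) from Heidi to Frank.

Distance 0: Heidi.
Distance 1: Alice.
Distance 2: Grace.
Distance 3: Frank — contains Frank.

3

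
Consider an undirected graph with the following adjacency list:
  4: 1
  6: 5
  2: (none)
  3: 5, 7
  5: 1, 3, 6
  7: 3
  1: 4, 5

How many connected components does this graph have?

From 1: component {1, 3, 4, 5, 6, 7}.
From 2: component {2}.
That's 2 components.

2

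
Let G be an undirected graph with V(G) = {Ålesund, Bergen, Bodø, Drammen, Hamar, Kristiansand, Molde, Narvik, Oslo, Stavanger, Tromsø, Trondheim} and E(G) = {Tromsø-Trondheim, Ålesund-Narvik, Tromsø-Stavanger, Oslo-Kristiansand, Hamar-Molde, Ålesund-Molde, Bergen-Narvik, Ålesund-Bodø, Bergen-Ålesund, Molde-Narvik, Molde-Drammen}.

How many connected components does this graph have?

From Ålesund: component {Ålesund, Bergen, Bodø, Drammen, Hamar, Molde, Narvik}.
From Kristiansand: component {Kristiansand, Oslo}.
From Stavanger: component {Stavanger, Tromsø, Trondheim}.
That's 3 components.

3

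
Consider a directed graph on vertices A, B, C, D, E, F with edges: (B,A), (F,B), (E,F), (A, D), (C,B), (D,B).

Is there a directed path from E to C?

No

Explore from E.
Distance 1: reach F.
Distance 2: reach B.
Distance 3: reach A.
Distance 4: reach D.
The search from E is exhausted; no directed path reaches C.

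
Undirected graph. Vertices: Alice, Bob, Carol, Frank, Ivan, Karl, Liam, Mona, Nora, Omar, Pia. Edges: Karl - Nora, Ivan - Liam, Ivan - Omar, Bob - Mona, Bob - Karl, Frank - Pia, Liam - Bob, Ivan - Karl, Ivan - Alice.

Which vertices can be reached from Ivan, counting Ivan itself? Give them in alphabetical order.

Start at Ivan.
Its neighbours: Alice, Karl, Liam, Omar.
Then their neighbours: Bob, Nora.
Then next layer: Mona.
Nothing further is reachable.

Alice, Bob, Ivan, Karl, Liam, Mona, Nora, Omar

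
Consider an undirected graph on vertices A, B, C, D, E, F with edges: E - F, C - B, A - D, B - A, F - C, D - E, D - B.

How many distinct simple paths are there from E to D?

3

E–D
E–F–C–B–A–D
E–F–C–B–D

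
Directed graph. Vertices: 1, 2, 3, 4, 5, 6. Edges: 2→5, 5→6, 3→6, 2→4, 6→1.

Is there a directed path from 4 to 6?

4 has no outgoing edges, so nothing is reachable from it.

No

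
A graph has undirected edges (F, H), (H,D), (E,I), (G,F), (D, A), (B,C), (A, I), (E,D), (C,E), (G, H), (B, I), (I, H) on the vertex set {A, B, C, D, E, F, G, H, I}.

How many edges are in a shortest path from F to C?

Distance 0: F.
Distance 1: G, H.
Distance 2: D, I.
Distance 3: A, B, E.
Distance 4: C — contains C.

4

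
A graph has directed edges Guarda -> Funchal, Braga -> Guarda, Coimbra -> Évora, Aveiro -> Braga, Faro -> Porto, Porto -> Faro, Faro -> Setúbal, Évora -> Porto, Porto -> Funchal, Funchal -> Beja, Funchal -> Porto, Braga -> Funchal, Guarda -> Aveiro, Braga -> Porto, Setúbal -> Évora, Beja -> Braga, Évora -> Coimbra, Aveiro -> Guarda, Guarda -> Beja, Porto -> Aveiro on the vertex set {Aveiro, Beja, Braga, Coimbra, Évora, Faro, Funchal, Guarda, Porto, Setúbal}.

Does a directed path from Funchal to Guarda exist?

Explore from Funchal.
Distance 1: reach Beja, Porto.
Distance 2: reach Aveiro, Braga, Faro.
Distance 3: reach Guarda, Setúbal.
Found Guarda.

Yes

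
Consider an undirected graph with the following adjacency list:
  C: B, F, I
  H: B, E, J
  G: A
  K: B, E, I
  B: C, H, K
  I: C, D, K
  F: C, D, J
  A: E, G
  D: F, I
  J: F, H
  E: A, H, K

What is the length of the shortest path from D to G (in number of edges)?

5

Distance 0: D.
Distance 1: F, I.
Distance 2: C, J, K.
Distance 3: B, E, H.
Distance 4: A.
Distance 5: G — contains G.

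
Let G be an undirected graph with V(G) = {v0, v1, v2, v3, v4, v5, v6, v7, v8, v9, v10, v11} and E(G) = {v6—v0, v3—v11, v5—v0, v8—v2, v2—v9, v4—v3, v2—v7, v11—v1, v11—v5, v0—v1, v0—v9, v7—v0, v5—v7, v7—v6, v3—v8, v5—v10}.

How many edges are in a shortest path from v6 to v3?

Distance 0: v6.
Distance 1: v0, v7.
Distance 2: v1, v2, v5, v9.
Distance 3: v8, v10, v11.
Distance 4: v3 — contains v3.

4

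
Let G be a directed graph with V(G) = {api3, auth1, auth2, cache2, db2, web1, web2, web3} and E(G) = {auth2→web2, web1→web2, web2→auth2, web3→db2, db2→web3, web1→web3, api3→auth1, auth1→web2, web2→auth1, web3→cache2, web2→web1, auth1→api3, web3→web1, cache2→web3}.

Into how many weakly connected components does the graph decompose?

From api3: component {api3, auth1, auth2, cache2, db2, web1, web2, web3}.
That's 1 component.

1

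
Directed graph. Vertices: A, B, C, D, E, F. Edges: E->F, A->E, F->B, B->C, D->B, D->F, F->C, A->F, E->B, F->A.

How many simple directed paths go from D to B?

D→B
D→F→A→E→B
D→F→B

3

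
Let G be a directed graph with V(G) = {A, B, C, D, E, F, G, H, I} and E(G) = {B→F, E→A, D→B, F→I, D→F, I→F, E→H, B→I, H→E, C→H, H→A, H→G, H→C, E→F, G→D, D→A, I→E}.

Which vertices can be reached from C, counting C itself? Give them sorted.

A, B, C, D, E, F, G, H, I

Start at C.
Its neighbours: H.
Then their neighbours: A, E, G.
Then next layer: D, F.
Then next layer: B, I.
Every vertex is now reached.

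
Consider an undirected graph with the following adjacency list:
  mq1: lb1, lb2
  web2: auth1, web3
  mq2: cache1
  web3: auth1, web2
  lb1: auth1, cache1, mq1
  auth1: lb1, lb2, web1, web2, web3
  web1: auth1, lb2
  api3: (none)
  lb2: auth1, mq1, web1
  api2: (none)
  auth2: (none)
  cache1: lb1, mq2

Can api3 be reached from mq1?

No

Explore from mq1.
Distance 1: reach lb1, lb2.
Distance 2: reach auth1, cache1, web1.
Distance 3: reach mq2, web2, web3.
The search is exhausted without reaching api3; it lies in a different component.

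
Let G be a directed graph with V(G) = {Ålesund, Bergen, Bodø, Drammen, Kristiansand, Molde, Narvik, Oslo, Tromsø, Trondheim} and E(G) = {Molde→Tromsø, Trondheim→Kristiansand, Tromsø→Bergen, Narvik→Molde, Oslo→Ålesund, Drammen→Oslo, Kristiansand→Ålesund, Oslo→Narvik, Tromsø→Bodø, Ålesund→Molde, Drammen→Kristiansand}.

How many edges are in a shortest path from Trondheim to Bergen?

5

Distance 0: Trondheim.
Distance 1: Kristiansand.
Distance 2: Ålesund.
Distance 3: Molde.
Distance 4: Tromsø.
Distance 5: Bergen, Bodø — contains Bergen.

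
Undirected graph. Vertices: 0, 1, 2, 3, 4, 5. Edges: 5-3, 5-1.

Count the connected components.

From 0: component {0}.
From 1: component {1, 3, 5}.
From 2: component {2}.
From 4: component {4}.
That's 4 components.

4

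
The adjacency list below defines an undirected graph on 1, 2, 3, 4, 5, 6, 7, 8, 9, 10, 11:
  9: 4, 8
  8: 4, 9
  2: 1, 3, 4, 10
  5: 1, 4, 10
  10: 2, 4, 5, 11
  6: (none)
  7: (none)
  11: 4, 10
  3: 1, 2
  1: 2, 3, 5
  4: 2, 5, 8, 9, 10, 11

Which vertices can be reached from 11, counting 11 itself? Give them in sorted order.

Start at 11.
Its neighbours: 4, 10.
Then their neighbours: 2, 5, 8, 9.
Then next layer: 1, 3.
Nothing further is reachable.

1, 2, 3, 4, 5, 8, 9, 10, 11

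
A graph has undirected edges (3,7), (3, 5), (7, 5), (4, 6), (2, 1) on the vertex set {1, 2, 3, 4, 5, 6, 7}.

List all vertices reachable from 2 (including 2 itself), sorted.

1, 2

Start at 2.
Its neighbours: 1.
Nothing further is reachable.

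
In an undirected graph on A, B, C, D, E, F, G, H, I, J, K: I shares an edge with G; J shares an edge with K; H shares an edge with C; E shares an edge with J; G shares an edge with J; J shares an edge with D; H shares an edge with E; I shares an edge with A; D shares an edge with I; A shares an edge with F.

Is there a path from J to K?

Explore from J.
Distance 1: reach D, E, G, K.
Found K.

Yes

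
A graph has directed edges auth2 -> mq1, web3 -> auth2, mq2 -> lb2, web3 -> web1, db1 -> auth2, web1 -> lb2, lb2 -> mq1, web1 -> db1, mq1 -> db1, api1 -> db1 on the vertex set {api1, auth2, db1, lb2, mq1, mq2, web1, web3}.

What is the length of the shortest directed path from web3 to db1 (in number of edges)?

2

Distance 0: web3.
Distance 1: auth2, web1.
Distance 2: db1, lb2, mq1 — contains db1.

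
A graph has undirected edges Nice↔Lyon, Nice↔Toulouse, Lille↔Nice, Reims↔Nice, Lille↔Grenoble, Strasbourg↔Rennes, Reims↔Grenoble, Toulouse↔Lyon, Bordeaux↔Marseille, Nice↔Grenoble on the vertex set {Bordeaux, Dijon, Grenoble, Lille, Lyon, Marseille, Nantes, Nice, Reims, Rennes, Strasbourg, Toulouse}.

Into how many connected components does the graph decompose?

5

From Bordeaux: component {Bordeaux, Marseille}.
From Dijon: component {Dijon}.
From Grenoble: component {Grenoble, Lille, Lyon, Nice, Reims, Toulouse}.
From Nantes: component {Nantes}.
From Rennes: component {Rennes, Strasbourg}.
That's 5 components.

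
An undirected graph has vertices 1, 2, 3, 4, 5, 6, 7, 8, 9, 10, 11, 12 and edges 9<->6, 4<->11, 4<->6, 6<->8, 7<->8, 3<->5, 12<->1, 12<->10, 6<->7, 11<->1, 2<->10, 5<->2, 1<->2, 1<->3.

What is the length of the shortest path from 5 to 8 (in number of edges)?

Distance 0: 5.
Distance 1: 2, 3.
Distance 2: 1, 10.
Distance 3: 11, 12.
Distance 4: 4.
Distance 5: 6.
Distance 6: 7, 8, 9 — contains 8.

6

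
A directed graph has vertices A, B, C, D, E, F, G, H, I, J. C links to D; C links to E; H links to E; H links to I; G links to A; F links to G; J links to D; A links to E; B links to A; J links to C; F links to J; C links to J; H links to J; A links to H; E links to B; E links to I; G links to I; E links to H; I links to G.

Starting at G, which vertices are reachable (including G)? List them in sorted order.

Start at G.
Its neighbours: A, I.
Then their neighbours: E, H.
Then next layer: B, J.
Then next layer: C, D.
Nothing further is reachable.

A, B, C, D, E, G, H, I, J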